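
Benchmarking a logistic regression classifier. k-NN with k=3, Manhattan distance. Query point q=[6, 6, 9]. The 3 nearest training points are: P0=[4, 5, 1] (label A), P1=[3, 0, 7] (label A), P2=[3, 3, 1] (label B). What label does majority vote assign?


d(q,P0) = 11  (label A)
d(q,P1) = 11  (label A)
d(q,P2) = 14  (label B)
Votes: A=2, B=1
Majority → A

A


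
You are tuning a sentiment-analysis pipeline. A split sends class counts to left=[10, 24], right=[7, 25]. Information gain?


Parent = [17, 49], H_parent = 0.8231
H_left = 0.874 (n=34), H_right = 0.7579 (n=32)
H_children = (34/66)·0.874 + (32/66)·0.7579 = 0.8177
IG = 0.8231 - 0.8177 = 0.0054

0.0054


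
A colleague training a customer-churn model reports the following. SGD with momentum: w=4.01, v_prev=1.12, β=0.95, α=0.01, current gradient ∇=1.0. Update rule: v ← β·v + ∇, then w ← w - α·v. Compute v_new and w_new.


v_new = 0.95·1.12 + 1.0 = 1.064 + 1.0 = 2.064
w_new = 4.01 - 0.01·2.064 = 4.01 - 0.02064 = 3.98936

v_new=2.064, w_new=3.98936


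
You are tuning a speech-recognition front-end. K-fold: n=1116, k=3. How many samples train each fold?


Fold size = 1116/3 = 372
Training per fold = 1116 - 372 = 744

744


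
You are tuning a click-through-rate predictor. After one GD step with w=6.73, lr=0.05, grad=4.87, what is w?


w_new = w - α·∇
= 6.73 - 0.05·4.87
= 6.73 - 0.2435
= 6.4865

6.4865


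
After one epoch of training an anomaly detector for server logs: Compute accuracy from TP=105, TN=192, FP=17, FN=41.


Accuracy = (TP+TN)/(TP+TN+FP+FN)
= (105+192)/(355)
= 297/355 = 83.66%

83.66%


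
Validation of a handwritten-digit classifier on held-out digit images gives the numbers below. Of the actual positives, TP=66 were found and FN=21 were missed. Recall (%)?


Recall = TP/(TP+FN)
= 66/(66+21)
= 66/87 = 75.86%

75.86%


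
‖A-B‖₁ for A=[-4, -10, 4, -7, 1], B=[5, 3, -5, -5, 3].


d = |-4-5| + |-10-3| + |4+ 5| + |-7+ 5| + |1-3|
  = 9 + 13 + 9 + 2 + 2
  = 35

35


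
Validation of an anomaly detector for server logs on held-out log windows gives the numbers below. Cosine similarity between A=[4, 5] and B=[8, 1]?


A·B = 4·8 + 5·1 = 37
‖A‖ = √41 = 6.4031, ‖B‖ = √65 = 8.0623
cos = 37/(√41·√65) = 37/√2665 = 0.7167

0.7167


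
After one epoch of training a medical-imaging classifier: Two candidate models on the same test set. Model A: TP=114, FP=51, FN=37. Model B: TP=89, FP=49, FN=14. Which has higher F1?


Model A: P=114/165=0.6909, R=114/151=0.755, F1=2PR/(P+R)=2TP/(2TP+FP+FN)=228/316=0.7215
Model B: P=89/138=0.6449, R=89/103=0.8641, F1=2PR/(P+R)=2TP/(2TP+FP+FN)=178/241=0.7386
0.7215 < 0.7386 → Model B

Model B


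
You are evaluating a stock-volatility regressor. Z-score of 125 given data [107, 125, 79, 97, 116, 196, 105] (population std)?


μ = 117.8571, σ = 34.618
z = (125 - 117.8571)/34.618 = 0.2063

0.2063


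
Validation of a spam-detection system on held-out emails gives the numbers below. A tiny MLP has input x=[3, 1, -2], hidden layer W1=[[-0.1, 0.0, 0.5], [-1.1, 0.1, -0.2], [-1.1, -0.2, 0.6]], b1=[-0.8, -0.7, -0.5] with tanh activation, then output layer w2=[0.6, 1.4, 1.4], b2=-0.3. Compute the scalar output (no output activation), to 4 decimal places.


z1[0] = (-0.1)·(3) + (0.0)·(1) + (0.5)·(-2) - 0.8 = -2.1
z1[1] = (-1.1)·(3) + (0.1)·(1) + (-0.2)·(-2) - 0.7 = -3.5
z1[2] = (-1.1)·(3) + (-0.2)·(1) + (0.6)·(-2) - 0.5 = -5.2
h = tanh(z1) = [-0.9705, -0.9982, -0.9999]
output = (0.6)·(-0.9705) + (1.4)·(-0.9982) + (1.4)·(-0.9999) - 0.3 = -3.6796

-3.6796


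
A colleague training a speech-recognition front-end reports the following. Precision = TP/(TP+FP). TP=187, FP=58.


Precision = TP/(TP+FP)
= 187/(187+58)
= 187/245 = 76.33%

76.33%


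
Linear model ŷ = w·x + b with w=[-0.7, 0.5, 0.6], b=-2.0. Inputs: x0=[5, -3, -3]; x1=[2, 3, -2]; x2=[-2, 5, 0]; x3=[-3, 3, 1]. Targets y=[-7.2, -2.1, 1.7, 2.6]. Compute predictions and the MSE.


ŷ0 = (-0.7)·(5) + (0.5)·(-3) + (0.6)·(-3) - 2.0 = -8.8
ŷ1 = (-0.7)·(2) + (0.5)·(3) + (0.6)·(-2) - 2.0 = -3.1
ŷ2 = (-0.7)·(-2) + (0.5)·(5) + (0.6)·(0) - 2.0 = 1.9
ŷ3 = (-0.7)·(-3) + (0.5)·(3) + (0.6)·(1) - 2.0 = 2.2
errors² = [2.56, 1.0, 0.04, 0.16]
MSE = 3.7600/4 = 0.94

0.94


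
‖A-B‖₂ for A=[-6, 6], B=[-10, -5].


d = √((-6+ 10)² + (6+ 5)²)
  = √(16 + 121)
  = √137 = 11.7047

11.7047


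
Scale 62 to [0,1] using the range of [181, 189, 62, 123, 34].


min=34, max=189
(62-34)/(189-34) = 28/155 = 0.1806

0.1806


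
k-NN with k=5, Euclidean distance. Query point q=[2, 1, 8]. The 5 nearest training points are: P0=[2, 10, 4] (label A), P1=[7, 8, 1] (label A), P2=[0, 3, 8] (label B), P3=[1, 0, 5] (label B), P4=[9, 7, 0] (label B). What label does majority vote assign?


d(q,P0) = 9.8489  (label A)
d(q,P1) = 11.0905  (label A)
d(q,P2) = 2.8284  (label B)
d(q,P3) = 3.3166  (label B)
d(q,P4) = 12.2066  (label B)
Votes: A=2, B=3
Majority → B

B


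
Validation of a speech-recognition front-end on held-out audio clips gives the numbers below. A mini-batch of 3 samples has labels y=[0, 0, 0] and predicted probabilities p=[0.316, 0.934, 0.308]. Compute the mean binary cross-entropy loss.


L[0] = -ln(1-0.316) = -ln(0.684) = 0.3798
L[1] = -ln(1-0.934) = -ln(0.066) = 2.7181
L[2] = -ln(1-0.308) = -ln(0.692) = 0.3682
mean = (0.3798 + 2.7181 + 0.3682)/3 = 1.1554

1.1554


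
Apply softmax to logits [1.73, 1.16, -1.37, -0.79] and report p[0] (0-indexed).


Exponentials: e^1.73=5.6407, e^1.16=3.1899, e^-1.37=0.2541, e^-0.79=0.4538
Sum = 9.5385
Softmax = [0.5914, 0.3344, 0.0266, 0.0476]
p[0] = 5.6407/9.5385 = 0.5914

0.5914


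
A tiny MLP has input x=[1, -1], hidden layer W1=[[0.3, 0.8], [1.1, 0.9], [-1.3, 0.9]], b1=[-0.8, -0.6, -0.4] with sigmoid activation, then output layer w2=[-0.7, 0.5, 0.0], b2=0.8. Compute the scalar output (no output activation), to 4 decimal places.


z1[0] = (0.3)·(1) + (0.8)·(-1) - 0.8 = -1.3
z1[1] = (1.1)·(1) + (0.9)·(-1) - 0.6 = -0.4
z1[2] = (-1.3)·(1) + (0.9)·(-1) - 0.4 = -2.6
h = sigmoid(z1) = [0.2142, 0.4013, 0.0691]
output = (-0.7)·(0.2142) + (0.5)·(0.4013) + (0.0)·(0.0691) + 0.8 = 0.8507

0.8507


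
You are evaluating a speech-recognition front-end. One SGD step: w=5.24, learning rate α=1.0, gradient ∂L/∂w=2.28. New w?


w_new = w - α·∇
= 5.24 - 1.0·2.28
= 5.24 - 2.28
= 2.96

2.96


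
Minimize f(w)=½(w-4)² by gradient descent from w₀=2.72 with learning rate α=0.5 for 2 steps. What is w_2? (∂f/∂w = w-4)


step 1: grad = 2.72-4 = -1.28; w = 2.72 - 0.5·(-1.28) = 3.36
step 2: grad = 3.36-4 = -0.64; w = 3.36 - 0.5·(-0.64) = 3.68

3.68


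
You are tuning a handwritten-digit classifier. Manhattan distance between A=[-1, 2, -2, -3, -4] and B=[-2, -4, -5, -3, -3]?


d = |-1+ 2| + |2+ 4| + |-2+ 5| + |-3+ 3| + |-4+ 3|
  = 1 + 6 + 3 + 0 + 1
  = 11

11


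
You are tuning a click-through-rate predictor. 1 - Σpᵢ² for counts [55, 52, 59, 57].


Probabilities: [55/223, 52/223, 59/223, 57/223] ≈ [0.2466, 0.2332, 0.2646, 0.2556]
Σpᵢ² = (3025 + 2704 + 3481 + 3249)/223² = 12459/49729
Gini = 1 - Σpᵢ² = 1 - 12459/49729 = 0.7495

0.7495


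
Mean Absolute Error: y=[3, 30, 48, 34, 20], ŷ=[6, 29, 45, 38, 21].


Absolute errors: |3-6|=3, |30-29|=1, |48-45|=3, |34-38|=4, |20-21|=1
Sum = 12
MAE = 12/5 = 12/5

12/5


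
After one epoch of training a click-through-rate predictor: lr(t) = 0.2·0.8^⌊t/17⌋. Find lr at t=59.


n_drops = ⌊59/17⌋ = 3
lr = 0.2·0.8^3 = 0.2·0.512 = 0.1024

0.1024


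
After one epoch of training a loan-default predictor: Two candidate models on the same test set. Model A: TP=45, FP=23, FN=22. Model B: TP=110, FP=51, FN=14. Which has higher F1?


Model A: P=45/68=0.6618, R=45/67=0.6716, F1=2PR/(P+R)=2TP/(2TP+FP+FN)=90/135=0.6667
Model B: P=110/161=0.6832, R=110/124=0.8871, F1=2PR/(P+R)=2TP/(2TP+FP+FN)=220/285=0.7719
0.6667 < 0.7719 → Model B

Model B


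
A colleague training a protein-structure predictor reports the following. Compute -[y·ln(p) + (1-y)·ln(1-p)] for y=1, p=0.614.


BCE = -[y·ln(p) + (1-y)·ln(1-p)]
= -1·ln(0.614) - 0
= -ln(0.614) = 0.4878

0.4878


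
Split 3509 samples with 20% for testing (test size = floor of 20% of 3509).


Test = ⌊3509·20/100⌋ = 701
Train = 3509 - 701 = 2808

Train: 2808, Test: 701


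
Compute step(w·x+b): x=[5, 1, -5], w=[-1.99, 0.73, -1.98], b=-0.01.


z = (5)·(-1.99) + (1)·(0.73) + (-5)·(-1.98) - 0.01
  = 0.67
step(z) = 1 (z≥0)

1


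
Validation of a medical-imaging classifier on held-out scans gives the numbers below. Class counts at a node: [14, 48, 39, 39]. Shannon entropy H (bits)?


Probabilities: [14/140, 48/140, 39/140, 39/140] ≈ [0.1, 0.3429, 0.2786, 0.2786]
H = -((14/140)·log₂(14/140) + (48/140)·log₂(48/140) + (39/140)·log₂(39/140) + (39/140)·log₂(39/140))
  = 1.889 bits

1.889 bits


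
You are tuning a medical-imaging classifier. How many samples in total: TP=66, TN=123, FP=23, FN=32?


Total = TP + TN + FP + FN
= 66 + 123 + 23 + 32
= 244
(Predicted positive: 89, predicted negative: 155)

244


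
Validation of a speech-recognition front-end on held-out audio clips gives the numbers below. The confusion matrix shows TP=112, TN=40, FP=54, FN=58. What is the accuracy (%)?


Accuracy = (TP+TN)/(TP+TN+FP+FN)
= (112+40)/(264)
= 152/264 = 57.58%

57.58%


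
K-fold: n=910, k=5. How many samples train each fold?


Fold size = 910/5 = 182
Training per fold = 910 - 182 = 728

728


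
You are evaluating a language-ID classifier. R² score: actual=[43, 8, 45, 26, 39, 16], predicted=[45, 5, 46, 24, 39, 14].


ȳ = 29.5
SS_res = Σ(y-ŷ)² = 22
SS_tot = Σ(y-ȳ)² = 1169.5
R² = 1 - SS_res/SS_tot = 1 - 0.0188 = 0.9812

0.9812


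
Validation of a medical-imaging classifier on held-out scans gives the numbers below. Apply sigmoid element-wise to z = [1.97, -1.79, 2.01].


σ(1.97) = 1/(1+e^-1.97) = 0.8776
σ(-1.79) = 1/(1+e^1.79) = 0.1431
σ(2.01) = 1/(1+e^-2.01) = 0.8818
result = [0.8776, 0.1431, 0.8818]

[0.8776, 0.1431, 0.8818]


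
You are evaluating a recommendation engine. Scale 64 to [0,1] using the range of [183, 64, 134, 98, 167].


min=64, max=183
(64-64)/(183-64) = 0/119 = 0.0

0.0


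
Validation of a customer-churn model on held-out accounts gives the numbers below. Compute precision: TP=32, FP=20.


Precision = TP/(TP+FP)
= 32/(32+20)
= 32/52 = 61.54%

61.54%


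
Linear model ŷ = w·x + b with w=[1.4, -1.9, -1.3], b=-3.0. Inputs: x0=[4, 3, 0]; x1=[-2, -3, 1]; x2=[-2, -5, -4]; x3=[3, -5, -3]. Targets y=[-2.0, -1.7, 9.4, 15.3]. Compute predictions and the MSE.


ŷ0 = (1.4)·(4) + (-1.9)·(3) + (-1.3)·(0) - 3.0 = -3.1
ŷ1 = (1.4)·(-2) + (-1.9)·(-3) + (-1.3)·(1) - 3.0 = -1.4
ŷ2 = (1.4)·(-2) + (-1.9)·(-5) + (-1.3)·(-4) - 3.0 = 8.9
ŷ3 = (1.4)·(3) + (-1.9)·(-5) + (-1.3)·(-3) - 3.0 = 14.6
errors² = [1.21, 0.09, 0.25, 0.49]
MSE = 2.0400/4 = 0.51

0.51


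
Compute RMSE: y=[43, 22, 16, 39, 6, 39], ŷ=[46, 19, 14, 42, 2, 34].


MSE = 72/6 = 12
RMSE = √(72/6) = 3.4641

3.4641


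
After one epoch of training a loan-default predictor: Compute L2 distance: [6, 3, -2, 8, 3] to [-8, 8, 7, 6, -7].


d = √((6+ 8)² + (3-8)² + (-2-7)² + (8-6)² + (3+ 7)²)
  = √(196 + 25 + 81 + 4 + 100)
  = √406 = 20.1494

20.1494


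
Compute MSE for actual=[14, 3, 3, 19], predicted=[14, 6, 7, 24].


Squared errors: (14-14)²=0, (3-6)²=9, (3-7)²=16, (19-24)²=25
Sum = 50
MSE = 50/4 = 25/2

25/2


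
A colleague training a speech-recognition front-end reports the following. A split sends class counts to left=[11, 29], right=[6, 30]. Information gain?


Parent = [17, 59], H_parent = 0.7668
H_left = 0.8485 (n=40), H_right = 0.65 (n=36)
H_children = (40/76)·0.8485 + (36/76)·0.65 = 0.7545
IG = 0.7668 - 0.7545 = 0.0123

0.0123


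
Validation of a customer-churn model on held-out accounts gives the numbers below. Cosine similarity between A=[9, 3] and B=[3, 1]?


A·B = 9·3 + 3·1 = 30
‖A‖ = √90 = 9.4868, ‖B‖ = √10 = 3.1623
cos = 30/(√90·√10) = 30/√900 = 1.0

1.0


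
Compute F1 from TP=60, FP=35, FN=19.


Precision = 60/95 = 0.6316
Recall = 60/79 = 0.7595
F1 = 2·P·R/(P+R) = 2·TP/(2·TP+FP+FN) = 120/(120+35+19) = 120/174 = 0.6897

0.6897


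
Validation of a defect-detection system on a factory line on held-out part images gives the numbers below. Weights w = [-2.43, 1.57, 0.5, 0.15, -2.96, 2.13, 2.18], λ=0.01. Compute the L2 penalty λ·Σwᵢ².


‖w‖₂² = (-2.43)² + (1.57)² + (0.5)² + (0.15)² + (-2.96)² + (2.13)² + (2.18)²
     = 5.9049 + 2.4649 + 0.25 + 0.0225 + 8.7616 + 4.5369 + 4.7524
     = 26.6932
λ·‖w‖₂² = 0.01·26.6932 = 0.266932

0.266932


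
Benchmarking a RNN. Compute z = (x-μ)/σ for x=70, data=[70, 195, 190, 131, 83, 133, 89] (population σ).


μ = 127.2857, σ = 46.711
z = (70 - 127.2857)/46.711 = -1.2264

-1.2264


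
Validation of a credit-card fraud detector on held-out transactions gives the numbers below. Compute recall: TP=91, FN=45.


Recall = TP/(TP+FN)
= 91/(91+45)
= 91/136 = 66.91%

66.91%


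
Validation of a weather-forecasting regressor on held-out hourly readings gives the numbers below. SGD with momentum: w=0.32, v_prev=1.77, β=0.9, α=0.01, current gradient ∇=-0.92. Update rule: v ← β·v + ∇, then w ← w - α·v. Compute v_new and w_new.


v_new = 0.9·1.77 - 0.92 = 1.593 - 0.92 = 0.673
w_new = 0.32 - 0.01·0.673 = 0.32 - 0.00673 = 0.31327

v_new=0.673, w_new=0.31327


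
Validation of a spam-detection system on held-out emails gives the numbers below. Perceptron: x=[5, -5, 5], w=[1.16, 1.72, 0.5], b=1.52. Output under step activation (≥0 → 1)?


z = (5)·(1.16) + (-5)·(1.72) + (5)·(0.5) + 1.52
  = 1.22
step(z) = 1 (z≥0)

1


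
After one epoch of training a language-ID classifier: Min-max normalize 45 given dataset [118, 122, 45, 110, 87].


min=45, max=122
(45-45)/(122-45) = 0/77 = 0.0

0.0


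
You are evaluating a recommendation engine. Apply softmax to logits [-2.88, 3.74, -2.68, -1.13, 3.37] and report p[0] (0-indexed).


Exponentials: e^-2.88=0.0561, e^3.74=42.098, e^-2.68=0.0686, e^-1.13=0.323, e^3.37=29.0785
Sum = 71.6242
Softmax = [0.0008, 0.5878, 0.001, 0.0045, 0.406]
p[0] = 0.0561/71.6242 = 0.0008

0.0008


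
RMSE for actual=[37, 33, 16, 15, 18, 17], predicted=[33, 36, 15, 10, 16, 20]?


MSE = 64/6 = 10.6667
RMSE = √(64/6) = 3.266

3.266


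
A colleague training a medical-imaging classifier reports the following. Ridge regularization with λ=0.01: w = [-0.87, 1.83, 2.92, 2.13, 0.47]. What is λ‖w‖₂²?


‖w‖₂² = (-0.87)² + (1.83)² + (2.92)² + (2.13)² + (0.47)²
     = 0.7569 + 3.3489 + 8.5264 + 4.5369 + 0.2209
     = 17.39
λ·‖w‖₂² = 0.01·17.39 = 0.1739

0.1739


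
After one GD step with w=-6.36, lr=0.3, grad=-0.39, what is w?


w_new = w - α·∇
= -6.36 - 0.3·-0.39
= -6.36 + 0.117
= -6.243

-6.243


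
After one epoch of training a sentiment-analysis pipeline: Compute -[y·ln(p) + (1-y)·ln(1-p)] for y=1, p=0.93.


BCE = -[y·ln(p) + (1-y)·ln(1-p)]
= -1·ln(0.93) - 0
= -ln(0.93) = 0.0726

0.0726


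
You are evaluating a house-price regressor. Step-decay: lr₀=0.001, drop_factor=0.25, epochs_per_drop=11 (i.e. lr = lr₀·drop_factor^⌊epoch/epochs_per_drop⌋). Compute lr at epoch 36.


n_drops = ⌊36/11⌋ = 3
lr = 0.001·0.25^3 = 0.001·0.015625 = 0.000015625

0.000015625


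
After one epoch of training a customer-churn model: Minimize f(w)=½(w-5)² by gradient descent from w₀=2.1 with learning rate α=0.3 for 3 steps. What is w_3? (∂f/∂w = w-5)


step 1: grad = 2.1-5 = -2.9; w = 2.1 - 0.3·(-2.9) = 2.97
step 2: grad = 2.97-5 = -2.03; w = 2.97 - 0.3·(-2.03) = 3.579
step 3: grad = 3.579-5 = -1.421; w = 3.579 - 0.3·(-1.421) = 4.0053

4.0053


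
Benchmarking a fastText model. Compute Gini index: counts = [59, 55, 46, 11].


Probabilities: [59/171, 55/171, 46/171, 11/171] ≈ [0.345, 0.3216, 0.269, 0.0643]
Σpᵢ² = (3481 + 3025 + 2116 + 121)/171² = 8743/29241
Gini = 1 - Σpᵢ² = 1 - 8743/29241 = 0.701

0.701


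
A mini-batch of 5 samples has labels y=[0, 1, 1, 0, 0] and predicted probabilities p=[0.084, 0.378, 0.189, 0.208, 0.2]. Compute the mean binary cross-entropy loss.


L[0] = -ln(1-0.084) = -ln(0.916) = 0.0877
L[1] = -ln(0.378) = 0.9729
L[2] = -ln(0.189) = 1.666
L[3] = -ln(1-0.208) = -ln(0.792) = 0.2332
L[4] = -ln(1-0.2) = -ln(0.8) = 0.2231
mean = (0.0877 + 0.9729 + 1.666 + 0.2332 + 0.2231)/5 = 0.6366

0.6366


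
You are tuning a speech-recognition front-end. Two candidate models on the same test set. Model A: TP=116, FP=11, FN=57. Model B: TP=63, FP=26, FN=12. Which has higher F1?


Model A: P=116/127=0.9134, R=116/173=0.6705, F1=2PR/(P+R)=2TP/(2TP+FP+FN)=232/300=0.7733
Model B: P=63/89=0.7079, R=63/75=0.84, F1=2PR/(P+R)=2TP/(2TP+FP+FN)=126/164=0.7683
0.7733 > 0.7683 → Model A

Model A


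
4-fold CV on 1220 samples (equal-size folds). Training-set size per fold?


Fold size = 1220/4 = 305
Training per fold = 1220 - 305 = 915

915


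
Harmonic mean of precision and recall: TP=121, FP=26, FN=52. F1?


Precision = 121/147 = 0.8231
Recall = 121/173 = 0.6994
F1 = 2·P·R/(P+R) = 2·TP/(2·TP+FP+FN) = 242/(242+26+52) = 242/320 = 0.7562

0.7562


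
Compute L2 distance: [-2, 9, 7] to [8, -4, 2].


d = √((-2-8)² + (9+ 4)² + (7-2)²)
  = √(100 + 169 + 25)
  = √294 = 17.1464

17.1464


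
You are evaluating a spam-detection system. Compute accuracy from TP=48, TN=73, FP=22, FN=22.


Accuracy = (TP+TN)/(TP+TN+FP+FN)
= (48+73)/(165)
= 121/165 = 73.33%

73.33%


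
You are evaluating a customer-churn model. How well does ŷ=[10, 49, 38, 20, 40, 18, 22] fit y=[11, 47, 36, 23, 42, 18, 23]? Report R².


ȳ = 28.5714
SS_res = Σ(y-ŷ)² = 23
SS_tot = Σ(y-ȳ)² = 1057.71
R² = 1 - SS_res/SS_tot = 1 - 0.0217 = 0.9783

0.9783


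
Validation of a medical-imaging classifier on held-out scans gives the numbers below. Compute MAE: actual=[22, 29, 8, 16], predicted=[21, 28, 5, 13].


Absolute errors: |22-21|=1, |29-28|=1, |8-5|=3, |16-13|=3
Sum = 8
MAE = 8/4 = 2

2


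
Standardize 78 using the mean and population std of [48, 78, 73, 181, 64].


μ = 88.8, σ = 47.2161
z = (78 - 88.8)/47.2161 = -0.2287

-0.2287


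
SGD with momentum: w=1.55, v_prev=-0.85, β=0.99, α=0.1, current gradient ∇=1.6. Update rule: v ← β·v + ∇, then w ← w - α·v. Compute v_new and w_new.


v_new = 0.99·-0.85 + 1.6 = -0.8415 + 1.6 = 0.7585
w_new = 1.55 - 0.1·0.7585 = 1.55 - 0.07585 = 1.47415

v_new=0.7585, w_new=1.47415


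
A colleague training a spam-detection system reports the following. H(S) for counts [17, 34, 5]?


Probabilities: [17/56, 34/56, 5/56] ≈ [0.3036, 0.6071, 0.0893]
H = -((17/56)·log₂(17/56) + (34/56)·log₂(34/56) + (5/56)·log₂(5/56))
  = 1.2704 bits

1.2704 bits


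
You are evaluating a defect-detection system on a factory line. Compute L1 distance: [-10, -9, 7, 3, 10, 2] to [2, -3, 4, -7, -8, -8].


d = |-10-2| + |-9+ 3| + |7-4| + |3+ 7| + |10+ 8| + |2+ 8|
  = 12 + 6 + 3 + 10 + 18 + 10
  = 59

59


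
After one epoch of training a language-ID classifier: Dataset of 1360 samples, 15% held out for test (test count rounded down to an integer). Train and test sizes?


Test = ⌊1360·15/100⌋ = 204
Train = 1360 - 204 = 1156

Train: 1156, Test: 204


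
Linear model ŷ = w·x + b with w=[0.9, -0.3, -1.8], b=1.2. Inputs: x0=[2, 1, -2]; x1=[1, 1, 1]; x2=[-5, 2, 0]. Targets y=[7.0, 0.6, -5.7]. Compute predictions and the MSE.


ŷ0 = (0.9)·(2) + (-0.3)·(1) + (-1.8)·(-2) + 1.2 = 6.3
ŷ1 = (0.9)·(1) + (-0.3)·(1) + (-1.8)·(1) + 1.2 = 0.0
ŷ2 = (0.9)·(-5) + (-0.3)·(2) + (-1.8)·(0) + 1.2 = -3.9
errors² = [0.49, 0.36, 3.24]
MSE = 4.0900/3 = 1.3633

1.3633


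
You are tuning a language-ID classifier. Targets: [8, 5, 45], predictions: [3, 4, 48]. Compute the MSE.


Squared errors: (8-3)²=25, (5-4)²=1, (45-48)²=9
Sum = 35
MSE = 35/3 = 35/3

35/3


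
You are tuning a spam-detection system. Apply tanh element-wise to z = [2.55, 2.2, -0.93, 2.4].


tanh(2.55) = 0.9879
tanh(2.2) = 0.9757
tanh(-0.93) = -0.7306
tanh(2.4) = 0.9837
result = [0.9879, 0.9757, -0.7306, 0.9837]

[0.9879, 0.9757, -0.7306, 0.9837]


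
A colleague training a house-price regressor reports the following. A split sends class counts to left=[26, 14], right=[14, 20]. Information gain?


Parent = [40, 34], H_parent = 0.9953
H_left = 0.9341 (n=40), H_right = 0.9774 (n=34)
H_children = (40/74)·0.9341 + (34/74)·0.9774 = 0.954
IG = 0.9953 - 0.954 = 0.0413

0.0413


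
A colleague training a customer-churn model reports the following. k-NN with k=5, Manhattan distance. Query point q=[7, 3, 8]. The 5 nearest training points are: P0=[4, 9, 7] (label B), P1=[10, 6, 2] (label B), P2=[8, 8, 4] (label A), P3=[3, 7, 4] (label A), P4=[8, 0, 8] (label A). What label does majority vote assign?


d(q,P0) = 10  (label B)
d(q,P1) = 12  (label B)
d(q,P2) = 10  (label A)
d(q,P3) = 12  (label A)
d(q,P4) = 4  (label A)
Votes: A=3, B=2
Majority → A

A


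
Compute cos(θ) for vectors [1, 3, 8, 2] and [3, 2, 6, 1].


A·B = 1·3 + 3·2 + 8·6 + 2·1 = 59
‖A‖ = √78 = 8.8318, ‖B‖ = √50 = 7.0711
cos = 59/(√78·√50) = 59/√3900 = 0.9448

0.9448


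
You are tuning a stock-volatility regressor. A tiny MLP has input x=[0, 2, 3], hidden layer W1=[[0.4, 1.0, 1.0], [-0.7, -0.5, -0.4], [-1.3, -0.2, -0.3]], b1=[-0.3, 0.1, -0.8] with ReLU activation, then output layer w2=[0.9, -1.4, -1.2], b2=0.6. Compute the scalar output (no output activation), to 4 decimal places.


z1[0] = (0.4)·(0) + (1.0)·(2) + (1.0)·(3) - 0.3 = 4.7
z1[1] = (-0.7)·(0) + (-0.5)·(2) + (-0.4)·(3) + 0.1 = -2.1
z1[2] = (-1.3)·(0) + (-0.2)·(2) + (-0.3)·(3) - 0.8 = -2.1
h = ReLU(z1) = [4.7, 0.0, 0.0]
output = (0.9)·(4.7) + (-1.4)·(0.0) + (-1.2)·(0.0) + 0.6 = 4.83

4.83


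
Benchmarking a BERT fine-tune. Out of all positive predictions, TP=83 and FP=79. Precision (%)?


Precision = TP/(TP+FP)
= 83/(83+79)
= 83/162 = 51.23%

51.23%


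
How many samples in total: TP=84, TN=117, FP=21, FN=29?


Total = TP + TN + FP + FN
= 84 + 117 + 21 + 29
= 251
(Predicted positive: 105, predicted negative: 146)

251


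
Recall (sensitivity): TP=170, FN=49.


Recall = TP/(TP+FN)
= 170/(170+49)
= 170/219 = 77.63%

77.63%


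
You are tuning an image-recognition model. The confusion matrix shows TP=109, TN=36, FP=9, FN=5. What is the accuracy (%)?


Accuracy = (TP+TN)/(TP+TN+FP+FN)
= (109+36)/(159)
= 145/159 = 91.19%

91.19%


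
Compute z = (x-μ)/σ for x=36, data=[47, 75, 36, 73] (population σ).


μ = 57.75, σ = 16.7239
z = (36 - 57.75)/16.7239 = -1.3005

-1.3005


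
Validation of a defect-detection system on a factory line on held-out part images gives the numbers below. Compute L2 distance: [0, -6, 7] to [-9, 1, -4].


d = √((0+ 9)² + (-6-1)² + (7+ 4)²)
  = √(81 + 49 + 121)
  = √251 = 15.843

15.843


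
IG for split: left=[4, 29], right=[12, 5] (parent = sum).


Parent = [16, 34], H_parent = 0.9044
H_left = 0.5328 (n=33), H_right = 0.874 (n=17)
H_children = (33/50)·0.5328 + (17/50)·0.874 = 0.6488
IG = 0.9044 - 0.6488 = 0.2556

0.2556


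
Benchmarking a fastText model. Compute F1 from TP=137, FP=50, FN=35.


Precision = 137/187 = 0.7326
Recall = 137/172 = 0.7965
F1 = 2·P·R/(P+R) = 2·TP/(2·TP+FP+FN) = 274/(274+50+35) = 274/359 = 0.7632

0.7632


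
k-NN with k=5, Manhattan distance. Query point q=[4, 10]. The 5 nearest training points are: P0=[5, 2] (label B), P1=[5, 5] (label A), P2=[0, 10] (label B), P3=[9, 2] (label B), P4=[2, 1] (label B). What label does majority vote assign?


d(q,P0) = 9  (label B)
d(q,P1) = 6  (label A)
d(q,P2) = 4  (label B)
d(q,P3) = 13  (label B)
d(q,P4) = 11  (label B)
Votes: A=1, B=4
Majority → B

B


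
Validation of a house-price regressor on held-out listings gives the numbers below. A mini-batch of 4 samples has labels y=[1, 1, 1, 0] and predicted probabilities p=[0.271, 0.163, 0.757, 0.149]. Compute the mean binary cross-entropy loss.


L[0] = -ln(0.271) = 1.3056
L[1] = -ln(0.163) = 1.814
L[2] = -ln(0.757) = 0.2784
L[3] = -ln(1-0.149) = -ln(0.851) = 0.1613
mean = (1.3056 + 1.814 + 0.2784 + 0.1613)/4 = 0.8898

0.8898


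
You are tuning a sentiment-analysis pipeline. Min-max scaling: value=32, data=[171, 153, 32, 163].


min=32, max=171
(32-32)/(171-32) = 0/139 = 0.0

0.0


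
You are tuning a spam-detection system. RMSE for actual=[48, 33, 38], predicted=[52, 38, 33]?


MSE = 66/3 = 22
RMSE = √(66/3) = 4.6904

4.6904


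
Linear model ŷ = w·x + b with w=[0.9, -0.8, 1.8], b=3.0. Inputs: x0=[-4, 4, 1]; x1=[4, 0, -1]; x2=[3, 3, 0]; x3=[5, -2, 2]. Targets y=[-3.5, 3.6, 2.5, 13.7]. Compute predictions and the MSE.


ŷ0 = (0.9)·(-4) + (-0.8)·(4) + (1.8)·(1) + 3.0 = -2.0
ŷ1 = (0.9)·(4) + (-0.8)·(0) + (1.8)·(-1) + 3.0 = 4.8
ŷ2 = (0.9)·(3) + (-0.8)·(3) + (1.8)·(0) + 3.0 = 3.3
ŷ3 = (0.9)·(5) + (-0.8)·(-2) + (1.8)·(2) + 3.0 = 12.7
errors² = [2.25, 1.44, 0.64, 1.0]
MSE = 5.3300/4 = 1.3325

1.3325


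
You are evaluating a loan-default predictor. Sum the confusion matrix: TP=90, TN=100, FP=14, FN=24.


Total = TP + TN + FP + FN
= 90 + 100 + 14 + 24
= 228
(Predicted positive: 104, predicted negative: 124)

228


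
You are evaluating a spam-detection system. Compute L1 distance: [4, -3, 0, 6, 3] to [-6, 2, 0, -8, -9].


d = |4+ 6| + |-3-2| + |0-0| + |6+ 8| + |3+ 9|
  = 10 + 5 + 0 + 14 + 12
  = 41

41


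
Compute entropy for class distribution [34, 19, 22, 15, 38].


Probabilities: [34/128, 19/128, 22/128, 15/128, 38/128] ≈ [0.2656, 0.1484, 0.1719, 0.1172, 0.2969]
H = -((34/128)·log₂(34/128) + (19/128)·log₂(19/128) + (22/128)·log₂(22/128) + (15/128)·log₂(15/128) + (38/128)·log₂(38/128))
  = 2.2358 bits

2.2358 bits


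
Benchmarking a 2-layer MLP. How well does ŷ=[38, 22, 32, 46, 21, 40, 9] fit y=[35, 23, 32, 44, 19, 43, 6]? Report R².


ȳ = 28.8571
SS_res = Σ(y-ŷ)² = 36
SS_tot = Σ(y-ȳ)² = 1130.86
R² = 1 - SS_res/SS_tot = 1 - 0.0318 = 0.9682

0.9682


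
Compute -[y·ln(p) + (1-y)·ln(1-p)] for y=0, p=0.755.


BCE = -[y·ln(p) + (1-y)·ln(1-p)]
= -0 - 1·ln(1-0.755)
= -ln(0.245) = 1.4065

1.4065


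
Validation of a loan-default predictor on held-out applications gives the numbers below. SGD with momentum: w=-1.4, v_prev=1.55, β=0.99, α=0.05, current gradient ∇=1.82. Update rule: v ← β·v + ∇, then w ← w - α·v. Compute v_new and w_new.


v_new = 0.99·1.55 + 1.82 = 1.5345 + 1.82 = 3.3545
w_new = -1.4 - 0.05·3.3545 = -1.4 - 0.167725 = -1.567725

v_new=3.3545, w_new=-1.567725


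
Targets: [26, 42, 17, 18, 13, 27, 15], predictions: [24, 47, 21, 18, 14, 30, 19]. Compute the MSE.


Squared errors: (26-24)²=4, (42-47)²=25, (17-21)²=16, (18-18)²=0, (13-14)²=1, (27-30)²=9, (15-19)²=16
Sum = 71
MSE = 71/7 = 71/7

71/7


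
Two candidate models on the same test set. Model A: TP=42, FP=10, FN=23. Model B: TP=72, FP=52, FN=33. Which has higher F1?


Model A: P=42/52=0.8077, R=42/65=0.6462, F1=2PR/(P+R)=2TP/(2TP+FP+FN)=84/117=0.7179
Model B: P=72/124=0.5806, R=72/105=0.6857, F1=2PR/(P+R)=2TP/(2TP+FP+FN)=144/229=0.6288
0.7179 > 0.6288 → Model A

Model A


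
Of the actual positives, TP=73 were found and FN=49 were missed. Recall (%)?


Recall = TP/(TP+FN)
= 73/(73+49)
= 73/122 = 59.84%

59.84%


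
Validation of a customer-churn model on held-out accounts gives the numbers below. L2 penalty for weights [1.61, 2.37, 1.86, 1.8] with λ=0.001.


‖w‖₂² = (1.61)² + (2.37)² + (1.86)² + (1.8)²
     = 2.5921 + 5.6169 + 3.4596 + 3.24
     = 14.9086
λ·‖w‖₂² = 0.001·14.9086 = 0.014909

0.014909


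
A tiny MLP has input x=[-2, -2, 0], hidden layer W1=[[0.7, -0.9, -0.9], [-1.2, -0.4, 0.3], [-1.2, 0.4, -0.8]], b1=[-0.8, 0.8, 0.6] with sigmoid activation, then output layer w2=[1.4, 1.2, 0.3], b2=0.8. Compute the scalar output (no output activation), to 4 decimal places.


z1[0] = (0.7)·(-2) + (-0.9)·(-2) + (-0.9)·(0) - 0.8 = -0.4
z1[1] = (-1.2)·(-2) + (-0.4)·(-2) + (0.3)·(0) + 0.8 = 4.0
z1[2] = (-1.2)·(-2) + (0.4)·(-2) + (-0.8)·(0) + 0.6 = 2.2
h = sigmoid(z1) = [0.4013, 0.982, 0.9002]
output = (1.4)·(0.4013) + (1.2)·(0.982) + (0.3)·(0.9002) + 0.8 = 2.8103

2.8103


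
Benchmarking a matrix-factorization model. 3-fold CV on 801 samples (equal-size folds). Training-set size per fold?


Fold size = 801/3 = 267
Training per fold = 801 - 267 = 534

534


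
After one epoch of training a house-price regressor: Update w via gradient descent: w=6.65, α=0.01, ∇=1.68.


w_new = w - α·∇
= 6.65 - 0.01·1.68
= 6.65 - 0.0168
= 6.6332

6.6332


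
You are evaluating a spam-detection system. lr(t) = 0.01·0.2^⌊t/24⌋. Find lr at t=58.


n_drops = ⌊58/24⌋ = 2
lr = 0.01·0.2^2 = 0.01·0.04 = 0.0004

0.0004


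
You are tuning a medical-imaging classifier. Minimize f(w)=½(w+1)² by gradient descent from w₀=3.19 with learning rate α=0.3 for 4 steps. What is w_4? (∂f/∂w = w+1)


step 1: grad = 3.19+1 = 4.19; w = 3.19 - 0.3·(4.19) = 1.933
step 2: grad = 1.933+1 = 2.933; w = 1.933 - 0.3·(2.933) = 1.0531
step 3: grad = 1.0531+1 = 2.0531; w = 1.0531 - 0.3·(2.0531) = 0.43717
step 4: grad = 0.43717+1 = 1.43717; w = 0.43717 - 0.3·(1.43717) = 0.006019

0.006019


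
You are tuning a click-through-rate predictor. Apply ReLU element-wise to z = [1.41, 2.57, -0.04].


ReLU(1.41) = max(0, 1.41) = 1.41
ReLU(2.57) = max(0, 2.57) = 2.57
ReLU(-0.04) = max(0, -0.04) = 0.0
result = [1.41, 2.57, 0.0]

[1.41, 2.57, 0.0]


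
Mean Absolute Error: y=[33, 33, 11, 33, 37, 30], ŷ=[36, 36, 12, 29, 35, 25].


Absolute errors: |33-36|=3, |33-36|=3, |11-12|=1, |33-29|=4, |37-35|=2, |30-25|=5
Sum = 18
MAE = 18/6 = 3

3


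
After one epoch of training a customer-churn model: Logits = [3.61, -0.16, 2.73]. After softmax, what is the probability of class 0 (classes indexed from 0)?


Exponentials: e^3.61=36.9661, e^-0.16=0.8521, e^2.73=15.3329
Sum = 53.1511
Softmax = [0.6955, 0.016, 0.2885]
p[0] = 36.9661/53.1511 = 0.6955

0.6955


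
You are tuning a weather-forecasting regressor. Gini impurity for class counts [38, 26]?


Probabilities: [38/64, 26/64] ≈ [0.5938, 0.4062]
Σpᵢ² = (1444 + 676)/64² = 2120/4096
Gini = 1 - Σpᵢ² = 1 - 2120/4096 = 0.4824

0.4824


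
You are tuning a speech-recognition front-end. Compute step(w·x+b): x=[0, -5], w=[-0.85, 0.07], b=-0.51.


z = (0)·(-0.85) + (-5)·(0.07) - 0.51
  = -0.86
step(z) = 0 (z<0)

0


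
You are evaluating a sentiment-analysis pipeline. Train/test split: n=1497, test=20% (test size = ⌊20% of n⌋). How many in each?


Test = ⌊1497·20/100⌋ = 299
Train = 1497 - 299 = 1198

Train: 1198, Test: 299


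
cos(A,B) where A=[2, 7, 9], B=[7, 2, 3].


A·B = 2·7 + 7·2 + 9·3 = 55
‖A‖ = √134 = 11.5758, ‖B‖ = √62 = 7.874
cos = 55/(√134·√62) = 55/√8308 = 0.6034

0.6034


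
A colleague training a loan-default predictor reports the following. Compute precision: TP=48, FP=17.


Precision = TP/(TP+FP)
= 48/(48+17)
= 48/65 = 73.85%

73.85%


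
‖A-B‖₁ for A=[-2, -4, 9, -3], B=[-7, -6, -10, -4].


d = |-2+ 7| + |-4+ 6| + |9+ 10| + |-3+ 4|
  = 5 + 2 + 19 + 1
  = 27

27


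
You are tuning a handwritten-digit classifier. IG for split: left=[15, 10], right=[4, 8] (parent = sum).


Parent = [19, 18], H_parent = 0.9995
H_left = 0.971 (n=25), H_right = 0.9183 (n=12)
H_children = (25/37)·0.971 + (12/37)·0.9183 = 0.9539
IG = 0.9995 - 0.9539 = 0.0456

0.0456


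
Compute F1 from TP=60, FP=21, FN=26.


Precision = 60/81 = 0.7407
Recall = 60/86 = 0.6977
F1 = 2·P·R/(P+R) = 2·TP/(2·TP+FP+FN) = 120/(120+21+26) = 120/167 = 0.7186

0.7186


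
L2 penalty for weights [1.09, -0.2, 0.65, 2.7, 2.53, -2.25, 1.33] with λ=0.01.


‖w‖₂² = (1.09)² + (-0.2)² + (0.65)² + (2.7)² + (2.53)² + (-2.25)² + (1.33)²
     = 1.1881 + 0.04 + 0.4225 + 7.29 + 6.4009 + 5.0625 + 1.7689
     = 22.1729
λ·‖w‖₂² = 0.01·22.1729 = 0.221729

0.221729


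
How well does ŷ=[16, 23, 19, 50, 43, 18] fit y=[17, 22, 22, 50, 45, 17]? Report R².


ȳ = 28.8333
SS_res = Σ(y-ŷ)² = 16
SS_tot = Σ(y-ȳ)² = 1082.83
R² = 1 - SS_res/SS_tot = 1 - 0.0148 = 0.9852

0.9852


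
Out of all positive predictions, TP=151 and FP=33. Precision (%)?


Precision = TP/(TP+FP)
= 151/(151+33)
= 151/184 = 82.07%

82.07%


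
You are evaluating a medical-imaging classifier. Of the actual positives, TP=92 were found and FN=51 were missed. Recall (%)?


Recall = TP/(TP+FN)
= 92/(92+51)
= 92/143 = 64.34%

64.34%


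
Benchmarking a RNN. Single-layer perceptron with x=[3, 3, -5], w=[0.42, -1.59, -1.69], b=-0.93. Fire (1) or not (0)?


z = (3)·(0.42) + (3)·(-1.59) + (-5)·(-1.69) - 0.93
  = 4.01
step(z) = 1 (z≥0)

1


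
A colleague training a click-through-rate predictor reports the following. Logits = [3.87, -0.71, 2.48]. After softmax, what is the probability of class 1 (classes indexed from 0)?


Exponentials: e^3.87=47.9424, e^-0.71=0.4916, e^2.48=11.9413
Sum = 60.3753
Softmax = [0.7941, 0.0081, 0.1978]
p[1] = 0.4916/60.3753 = 0.0081

0.0081


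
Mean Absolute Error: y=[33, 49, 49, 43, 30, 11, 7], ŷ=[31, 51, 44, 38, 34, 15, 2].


Absolute errors: |33-31|=2, |49-51|=2, |49-44|=5, |43-38|=5, |30-34|=4, |11-15|=4, |7-2|=5
Sum = 27
MAE = 27/7 = 27/7

27/7


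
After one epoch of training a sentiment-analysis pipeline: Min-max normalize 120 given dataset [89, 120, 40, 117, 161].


min=40, max=161
(120-40)/(161-40) = 80/121 = 0.6612

0.6612


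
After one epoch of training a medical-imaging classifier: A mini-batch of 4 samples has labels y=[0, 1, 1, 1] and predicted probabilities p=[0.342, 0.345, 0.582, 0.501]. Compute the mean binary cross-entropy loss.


L[0] = -ln(1-0.342) = -ln(0.658) = 0.4186
L[1] = -ln(0.345) = 1.0642
L[2] = -ln(0.582) = 0.5413
L[3] = -ln(0.501) = 0.6911
mean = (0.4186 + 1.0642 + 0.5413 + 0.6911)/4 = 0.6788

0.6788


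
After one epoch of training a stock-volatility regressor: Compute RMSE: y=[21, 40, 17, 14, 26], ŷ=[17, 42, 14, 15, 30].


MSE = 46/5 = 9.2
RMSE = √(46/5) = 3.0332

3.0332


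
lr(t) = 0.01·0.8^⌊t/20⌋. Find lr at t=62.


n_drops = ⌊62/20⌋ = 3
lr = 0.01·0.8^3 = 0.01·0.512 = 0.00512

0.00512


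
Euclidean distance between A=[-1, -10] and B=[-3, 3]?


d = √((-1+ 3)² + (-10-3)²)
  = √(4 + 169)
  = √173 = 13.1529

13.1529


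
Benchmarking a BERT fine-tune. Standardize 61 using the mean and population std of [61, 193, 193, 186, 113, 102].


μ = 141.3333, σ = 51.8609
z = (61 - 141.3333)/51.8609 = -1.549

-1.549


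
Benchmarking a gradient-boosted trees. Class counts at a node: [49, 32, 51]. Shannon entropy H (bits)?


Probabilities: [49/132, 32/132, 51/132] ≈ [0.3712, 0.2424, 0.3864]
H = -((49/132)·log₂(49/132) + (32/132)·log₂(32/132) + (51/132)·log₂(51/132))
  = 1.5564 bits

1.5564 bits


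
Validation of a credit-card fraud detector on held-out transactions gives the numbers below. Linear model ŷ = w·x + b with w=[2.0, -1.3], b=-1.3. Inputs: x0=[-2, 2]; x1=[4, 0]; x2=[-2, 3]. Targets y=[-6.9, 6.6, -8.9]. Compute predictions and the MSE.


ŷ0 = (2.0)·(-2) + (-1.3)·(2) - 1.3 = -7.9
ŷ1 = (2.0)·(4) + (-1.3)·(0) - 1.3 = 6.7
ŷ2 = (2.0)·(-2) + (-1.3)·(3) - 1.3 = -9.2
errors² = [1.0, 0.01, 0.09]
MSE = 1.1000/3 = 0.3667

0.3667


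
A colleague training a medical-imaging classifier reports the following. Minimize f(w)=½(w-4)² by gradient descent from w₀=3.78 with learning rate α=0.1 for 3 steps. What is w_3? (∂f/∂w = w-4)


step 1: grad = 3.78-4 = -0.22; w = 3.78 - 0.1·(-0.22) = 3.802
step 2: grad = 3.802-4 = -0.198; w = 3.802 - 0.1·(-0.198) = 3.8218
step 3: grad = 3.8218-4 = -0.1782; w = 3.8218 - 0.1·(-0.1782) = 3.83962

3.83962


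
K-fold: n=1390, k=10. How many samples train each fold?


Fold size = 1390/10 = 139
Training per fold = 1390 - 139 = 1251

1251


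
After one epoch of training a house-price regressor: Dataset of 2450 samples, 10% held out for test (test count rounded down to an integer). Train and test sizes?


Test = ⌊2450·10/100⌋ = 245
Train = 2450 - 245 = 2205

Train: 2205, Test: 245


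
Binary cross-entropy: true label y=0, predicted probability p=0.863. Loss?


BCE = -[y·ln(p) + (1-y)·ln(1-p)]
= -0 - 1·ln(1-0.863)
= -ln(0.137) = 1.9878

1.9878


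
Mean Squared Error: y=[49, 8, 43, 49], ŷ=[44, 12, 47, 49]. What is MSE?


Squared errors: (49-44)²=25, (8-12)²=16, (43-47)²=16, (49-49)²=0
Sum = 57
MSE = 57/4 = 57/4

57/4


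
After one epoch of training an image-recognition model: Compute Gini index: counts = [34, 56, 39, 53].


Probabilities: [34/182, 56/182, 39/182, 53/182] ≈ [0.1868, 0.3077, 0.2143, 0.2912]
Σpᵢ² = (1156 + 3136 + 1521 + 2809)/182² = 8622/33124
Gini = 1 - Σpᵢ² = 1 - 8622/33124 = 0.7397

0.7397


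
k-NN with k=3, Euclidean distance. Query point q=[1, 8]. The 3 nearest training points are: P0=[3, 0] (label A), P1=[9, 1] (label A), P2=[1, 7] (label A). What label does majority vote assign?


d(q,P0) = 8.2462  (label A)
d(q,P1) = 10.6301  (label A)
d(q,P2) = 1.0  (label A)
Votes: A=3, B=0
Majority → A

A


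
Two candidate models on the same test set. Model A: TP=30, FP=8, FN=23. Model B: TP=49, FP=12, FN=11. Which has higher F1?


Model A: P=30/38=0.7895, R=30/53=0.566, F1=2PR/(P+R)=2TP/(2TP+FP+FN)=60/91=0.6593
Model B: P=49/61=0.8033, R=49/60=0.8167, F1=2PR/(P+R)=2TP/(2TP+FP+FN)=98/121=0.8099
0.6593 < 0.8099 → Model B

Model B


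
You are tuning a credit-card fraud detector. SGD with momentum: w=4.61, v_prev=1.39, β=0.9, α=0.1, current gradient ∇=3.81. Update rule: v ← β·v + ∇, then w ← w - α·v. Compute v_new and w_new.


v_new = 0.9·1.39 + 3.81 = 1.251 + 3.81 = 5.061
w_new = 4.61 - 0.1·5.061 = 4.61 - 0.5061 = 4.1039

v_new=5.061, w_new=4.1039


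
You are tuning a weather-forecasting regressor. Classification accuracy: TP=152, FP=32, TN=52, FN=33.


Accuracy = (TP+TN)/(TP+TN+FP+FN)
= (152+52)/(269)
= 204/269 = 75.84%

75.84%


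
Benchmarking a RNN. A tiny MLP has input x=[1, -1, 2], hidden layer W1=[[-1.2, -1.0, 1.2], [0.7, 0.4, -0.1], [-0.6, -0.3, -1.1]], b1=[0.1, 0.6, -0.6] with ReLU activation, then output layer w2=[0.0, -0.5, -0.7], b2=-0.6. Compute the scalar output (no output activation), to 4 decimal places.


z1[0] = (-1.2)·(1) + (-1.0)·(-1) + (1.2)·(2) + 0.1 = 2.3
z1[1] = (0.7)·(1) + (0.4)·(-1) + (-0.1)·(2) + 0.6 = 0.7
z1[2] = (-0.6)·(1) + (-0.3)·(-1) + (-1.1)·(2) - 0.6 = -3.1
h = ReLU(z1) = [2.3, 0.7, 0.0]
output = (0.0)·(2.3) + (-0.5)·(0.7) + (-0.7)·(0.0) - 0.6 = -0.95

-0.95


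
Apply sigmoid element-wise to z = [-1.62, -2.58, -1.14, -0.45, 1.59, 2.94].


σ(-1.62) = 1/(1+e^1.62) = 0.1652
σ(-2.58) = 1/(1+e^2.58) = 0.0704
σ(-1.14) = 1/(1+e^1.14) = 0.2423
σ(-0.45) = 1/(1+e^0.45) = 0.3894
σ(1.59) = 1/(1+e^-1.59) = 0.8306
σ(2.94) = 1/(1+e^-2.94) = 0.9498
result = [0.1652, 0.0704, 0.2423, 0.3894, 0.8306, 0.9498]

[0.1652, 0.0704, 0.2423, 0.3894, 0.8306, 0.9498]


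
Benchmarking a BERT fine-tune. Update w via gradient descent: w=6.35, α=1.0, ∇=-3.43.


w_new = w - α·∇
= 6.35 - 1.0·-3.43
= 6.35 + 3.43
= 9.78

9.78


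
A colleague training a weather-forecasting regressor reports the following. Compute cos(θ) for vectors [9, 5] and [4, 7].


A·B = 9·4 + 5·7 = 71
‖A‖ = √106 = 10.2956, ‖B‖ = √65 = 8.0623
cos = 71/(√106·√65) = 71/√6890 = 0.8554

0.8554


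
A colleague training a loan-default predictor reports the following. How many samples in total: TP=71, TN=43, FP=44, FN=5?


Total = TP + TN + FP + FN
= 71 + 43 + 44 + 5
= 163
(Predicted positive: 115, predicted negative: 48)

163
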